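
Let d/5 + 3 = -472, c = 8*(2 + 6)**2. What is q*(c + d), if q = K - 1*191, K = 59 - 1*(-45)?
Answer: 162081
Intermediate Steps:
K = 104 (K = 59 + 45 = 104)
q = -87 (q = 104 - 1*191 = 104 - 191 = -87)
c = 512 (c = 8*8**2 = 8*64 = 512)
d = -2375 (d = -15 + 5*(-472) = -15 - 2360 = -2375)
q*(c + d) = -87*(512 - 2375) = -87*(-1863) = 162081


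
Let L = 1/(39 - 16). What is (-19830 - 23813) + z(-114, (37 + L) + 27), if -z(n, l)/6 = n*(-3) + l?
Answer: -1059823/23 ≈ -46079.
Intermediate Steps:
L = 1/23 ≈ 0.043478
z(n, l) = -6*l + 18*n (z(n, l) = -6*(n*(-3) + l) = -6*(-3*n + l) = -6*(l - 3*n) = -6*l + 18*n)
(-19830 - 23813) + z(-114, (37 + L) + 27) = (-19830 - 23813) + (-6*((37 + 1/23) + 27) + 18*(-114)) = -43643 + (-6*(852/23 + 27) - 2052) = -43643 + (-6*1473/23 - 2052) = -43643 + (-8838/23 - 2052) = -43643 - 56034/23 = -1059823/23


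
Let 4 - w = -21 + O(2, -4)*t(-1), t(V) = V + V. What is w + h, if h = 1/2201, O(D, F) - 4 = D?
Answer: 81438/2201 ≈ 37.000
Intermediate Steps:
t(V) = 2*V
O(D, F) = 4 + D
w = 37 (w = 4 - (-21 + (4 + 2)*(2*(-1))) = 4 - (-21 + 6*(-2)) = 4 - (-21 - 12) = 4 - 1*(-33) = 4 + 33 = 37)
h = 1/2201 ≈ 0.00045434
w + h = 37 + 1/2201 = 81438/2201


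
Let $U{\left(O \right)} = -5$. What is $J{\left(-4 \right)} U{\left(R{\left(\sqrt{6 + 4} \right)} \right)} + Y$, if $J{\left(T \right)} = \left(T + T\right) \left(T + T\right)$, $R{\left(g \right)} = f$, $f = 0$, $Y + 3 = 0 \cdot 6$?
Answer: $-323$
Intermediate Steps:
$Y = -3$ ($Y = -3 + 0 \cdot 6 = -3 + 0 = -3$)
$R{\left(g \right)} = 0$
$J{\left(T \right)} = 4 T^{2}$ ($J{\left(T \right)} = 2 T 2 T = 4 T^{2}$)
$J{\left(-4 \right)} U{\left(R{\left(\sqrt{6 + 4} \right)} \right)} + Y = 4 \left(-4\right)^{2} \left(-5\right) - 3 = 4 \cdot 16 \left(-5\right) - 3 = 64 \left(-5\right) - 3 = -320 - 3 = -323$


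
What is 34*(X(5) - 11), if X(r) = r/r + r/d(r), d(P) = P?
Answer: -306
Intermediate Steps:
X(r) = 2 (X(r) = r/r + r/r = 1 + 1 = 2)
34*(X(5) - 11) = 34*(2 - 11) = 34*(-9) = -306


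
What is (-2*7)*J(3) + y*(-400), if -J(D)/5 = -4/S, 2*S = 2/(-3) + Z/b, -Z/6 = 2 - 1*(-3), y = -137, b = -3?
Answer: 54740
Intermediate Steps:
Z = -30 (Z = -6*(2 - 1*(-3)) = -6*(2 + 3) = -6*5 = -30)
S = 14/3 (S = (2/(-3) - 30/(-3))/2 = (2*(-⅓) - 30*(-⅓))/2 = (-⅔ + 10)/2 = (½)*(28/3) = 14/3 ≈ 4.6667)
J(D) = 30/7 (J(D) = -(-20)/14/3 = -(-20)*3/14 = -5*(-6/7) = 30/7)
(-2*7)*J(3) + y*(-400) = -2*7*(30/7) - 137*(-400) = -14*30/7 + 54800 = -60 + 54800 = 54740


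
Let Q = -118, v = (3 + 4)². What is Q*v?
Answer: -5782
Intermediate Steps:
v = 49 (v = 7² = 49)
Q*v = -118*49 = -5782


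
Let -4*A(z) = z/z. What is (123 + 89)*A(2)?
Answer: -53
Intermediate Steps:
A(z) = -¼ (A(z) = -z/(4*z) = -¼*1 = -¼)
(123 + 89)*A(2) = (123 + 89)*(-¼) = 212*(-¼) = -53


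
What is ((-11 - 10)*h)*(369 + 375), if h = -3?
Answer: 46872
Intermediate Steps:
((-11 - 10)*h)*(369 + 375) = ((-11 - 10)*(-3))*(369 + 375) = -21*(-3)*744 = 63*744 = 46872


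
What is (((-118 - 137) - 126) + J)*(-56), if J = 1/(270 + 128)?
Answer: 4245836/199 ≈ 21336.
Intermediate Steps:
J = 1/398 ≈ 0.0025126
(((-118 - 137) - 126) + J)*(-56) = (((-118 - 137) - 126) + 1/398)*(-56) = ((-255 - 126) + 1/398)*(-56) = (-381 + 1/398)*(-56) = -151637/398*(-56) = 4245836/199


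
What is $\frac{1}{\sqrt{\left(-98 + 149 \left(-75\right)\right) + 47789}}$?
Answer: $\frac{\sqrt{9129}}{18258} \approx 0.0052331$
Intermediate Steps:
$\frac{1}{\sqrt{\left(-98 + 149 \left(-75\right)\right) + 47789}} = \frac{1}{\sqrt{\left(-98 - 11175\right) + 47789}} = \frac{1}{\sqrt{-11273 + 47789}} = \frac{1}{\sqrt{36516}} = \frac{1}{2 \sqrt{9129}} = \frac{\sqrt{9129}}{18258}$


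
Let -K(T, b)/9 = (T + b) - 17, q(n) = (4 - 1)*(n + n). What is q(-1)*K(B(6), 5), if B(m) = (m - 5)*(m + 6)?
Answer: 0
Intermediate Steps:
B(m) = (-5 + m)*(6 + m)
q(n) = 6*n (q(n) = 3*(2*n) = 6*n)
K(T, b) = 153 - 9*T - 9*b (K(T, b) = -9*((T + b) - 17) = -9*(-17 + T + b) = 153 - 9*T - 9*b)
q(-1)*K(B(6), 5) = (6*(-1))*(153 - 9*(-30 + 6 + 6²) - 9*5) = -6*(153 - 9*(-30 + 6 + 36) - 45) = -6*(153 - 9*12 - 45) = -6*(153 - 108 - 45) = -6*0 = 0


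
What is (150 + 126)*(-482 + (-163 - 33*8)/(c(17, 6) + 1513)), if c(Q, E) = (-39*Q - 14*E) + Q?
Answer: -34760636/261 ≈ -1.3318e+5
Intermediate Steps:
c(Q, E) = -38*Q - 14*E
(150 + 126)*(-482 + (-163 - 33*8)/(c(17, 6) + 1513)) = (150 + 126)*(-482 + (-163 - 33*8)/((-38*17 - 14*6) + 1513)) = 276*(-482 + (-163 - 264)/((-646 - 84) + 1513)) = 276*(-482 - 427/(-730 + 1513)) = 276*(-482 - 427/783) = 276*(-377833/783) = -34760636/261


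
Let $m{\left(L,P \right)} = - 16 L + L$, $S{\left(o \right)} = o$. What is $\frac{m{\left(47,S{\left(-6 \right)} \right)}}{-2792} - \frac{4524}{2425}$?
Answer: $- \frac{10921383}{6770600} \approx -1.6131$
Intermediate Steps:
$m{\left(L,P \right)} = - 15 L$
$\frac{m{\left(47,S{\left(-6 \right)} \right)}}{-2792} - \frac{4524}{2425} = \frac{\left(-15\right) 47}{-2792} - \frac{4524}{2425} = \left(-705\right) \left(- \frac{1}{2792}\right) - \frac{4524}{2425} = \frac{705}{2792} - \frac{4524}{2425} = - \frac{10921383}{6770600}$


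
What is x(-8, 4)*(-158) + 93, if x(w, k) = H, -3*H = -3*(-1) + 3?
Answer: 409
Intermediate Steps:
H = -2 (H = -(-3*(-1) + 3)/3 = -(3 + 3)/3 = -⅓*6 = -2)
x(w, k) = -2
x(-8, 4)*(-158) + 93 = -2*(-158) + 93 = 316 + 93 = 409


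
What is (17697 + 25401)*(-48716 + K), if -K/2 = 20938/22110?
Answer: -703380671308/335 ≈ -2.0996e+9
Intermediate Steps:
K = -20938/11055 (K = -41876/22110 = -2*10469/11055 = -20938/11055 ≈ -1.8940)
(17697 + 25401)*(-48716 + K) = (17697 + 25401)*(-48716 - 20938/11055) = 43098*(-538576318/11055) = -703380671308/335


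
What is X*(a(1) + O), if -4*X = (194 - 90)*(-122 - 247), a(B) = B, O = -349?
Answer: -3338712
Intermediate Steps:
X = 9594 (X = -(194 - 90)*(-122 - 247)/4 = -26*(-369) = -1/4*(-38376) = 9594)
X*(a(1) + O) = 9594*(1 - 349) = 9594*(-348) = -3338712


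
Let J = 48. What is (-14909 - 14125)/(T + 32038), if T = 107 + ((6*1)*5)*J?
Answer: -9678/11195 ≈ -0.86449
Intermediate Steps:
T = 1547 (T = 107 + ((6*1)*5)*48 = 107 + (6*5)*48 = 107 + 30*48 = 107 + 1440 = 1547)
(-14909 - 14125)/(T + 32038) = (-14909 - 14125)/(1547 + 32038) = -29034/33585 = -29034*1/33585 = -9678/11195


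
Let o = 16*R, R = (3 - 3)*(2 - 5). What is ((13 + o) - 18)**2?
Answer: 25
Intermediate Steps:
R = 0 (R = 0*(-3) = 0)
o = 0 (o = 16*0 = 0)
((13 + o) - 18)**2 = ((13 + 0) - 18)**2 = (13 - 18)**2 = (-5)**2 = 25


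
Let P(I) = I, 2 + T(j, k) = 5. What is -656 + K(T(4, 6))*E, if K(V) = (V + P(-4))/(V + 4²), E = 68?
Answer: -12532/19 ≈ -659.58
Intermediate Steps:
T(j, k) = 3 (T(j, k) = -2 + 5 = 3)
K(V) = (-4 + V)/(16 + V) (K(V) = (V - 4)/(V + 4²) = (-4 + V)/(V + 16) = (-4 + V)/(16 + V))
-656 + K(T(4, 6))*E = -656 + ((-4 + 3)/(16 + 3))*68 = -656 + (-1/19)*68 = -656 + ((1/19)*(-1))*68 = -656 - 1/19*68 = -656 - 68/19 = -12532/19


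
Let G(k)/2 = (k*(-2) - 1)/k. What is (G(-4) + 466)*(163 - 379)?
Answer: -99900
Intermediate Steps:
G(k) = 2*(-1 - 2*k)/k (G(k) = 2*((k*(-2) - 1)/k) = 2*((-2*k - 1)/k) = 2*((-1 - 2*k)/k) = 2*(-1 - 2*k)/k)
(G(-4) + 466)*(163 - 379) = ((-4 - 2/(-4)) + 466)*(163 - 379) = ((-4 - 2*(-¼)) + 466)*(-216) = ((-4 + ½) + 466)*(-216) = (-7/2 + 466)*(-216) = (925/2)*(-216) = -99900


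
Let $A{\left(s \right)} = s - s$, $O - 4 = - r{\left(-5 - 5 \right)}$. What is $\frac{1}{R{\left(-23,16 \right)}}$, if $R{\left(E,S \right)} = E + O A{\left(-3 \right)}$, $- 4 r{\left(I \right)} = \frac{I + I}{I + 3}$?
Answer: $- \frac{1}{23} \approx -0.043478$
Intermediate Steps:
$r{\left(I \right)} = - \frac{I}{2 \left(3 + I\right)}$ ($r{\left(I \right)} = - \frac{\left(I + I\right) \frac{1}{I + 3}}{4} = - \frac{2 I \frac{1}{3 + I}}{4} = - \frac{I}{2 \left(3 + I\right)}$)
$O = \frac{33}{7}$ ($O = 4 - - \frac{-5 - 5}{6 + 2 \left(-5 - 5\right)} = 4 - \left(-1\right) \left(-10\right) \frac{1}{6 + 2 \left(-10\right)} = 4 - \left(-1\right) \left(-10\right) \frac{1}{6 - 20} = 4 - \left(-1\right) \left(-10\right) \frac{1}{-14} = 4 - \left(-1\right) \left(-10\right) \left(- \frac{1}{14}\right) = 4 - - \frac{5}{7} = 4 + \frac{5}{7} = \frac{33}{7} \approx 4.7143$)
$A{\left(s \right)} = 0$
$R{\left(E,S \right)} = E$ ($R{\left(E,S \right)} = E + \frac{33}{7} \cdot 0 = E + 0 = E$)
$\frac{1}{R{\left(-23,16 \right)}} = \frac{1}{-23} = - \frac{1}{23}$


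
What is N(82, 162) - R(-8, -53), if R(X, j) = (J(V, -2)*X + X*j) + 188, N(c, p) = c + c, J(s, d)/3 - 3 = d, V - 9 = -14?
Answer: -424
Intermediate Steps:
V = -5 (V = 9 - 14 = -5)
J(s, d) = 9 + 3*d
N(c, p) = 2*c
R(X, j) = 188 + 3*X + X*j (R(X, j) = ((9 + 3*(-2))*X + X*j) + 188 = ((9 - 6)*X + X*j) + 188 = (3*X + X*j) + 188 = 188 + 3*X + X*j)
N(82, 162) - R(-8, -53) = 2*82 - (188 + 3*(-8) - 8*(-53)) = 164 - (188 - 24 + 424) = 164 - 1*588 = 164 - 588 = -424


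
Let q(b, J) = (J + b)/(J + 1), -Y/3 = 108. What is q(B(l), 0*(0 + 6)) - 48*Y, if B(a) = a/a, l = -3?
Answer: 15553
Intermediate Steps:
Y = -324 (Y = -3*108 = -324)
B(a) = 1
q(b, J) = (J + b)/(1 + J)
q(B(l), 0*(0 + 6)) - 48*Y = (0*(0 + 6) + 1)/(1 + 0*(0 + 6)) - 48*(-324) = (0*6 + 1)/(1 + 0*6) + 15552 = (0 + 1)/(1 + 0) + 15552 = 1/1 + 15552 = 1*1 + 15552 = 1 + 15552 = 15553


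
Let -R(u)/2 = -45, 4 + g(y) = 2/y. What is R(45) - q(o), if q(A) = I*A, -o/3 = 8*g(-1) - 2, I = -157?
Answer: 23640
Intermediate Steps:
g(y) = -4 + 2/y
R(u) = 90 (R(u) = -2*(-45) = 90)
o = 150 (o = -3*(8*(-4 + 2/(-1)) - 2) = -3*(8*(-4 + 2*(-1)) - 2) = -3*(8*(-4 - 2) - 2) = -3*(8*(-6) - 2) = -3*(-48 - 2) = -3*(-50) = 150)
q(A) = -157*A
R(45) - q(o) = 90 - (-157)*150 = 90 - 1*(-23550) = 90 + 23550 = 23640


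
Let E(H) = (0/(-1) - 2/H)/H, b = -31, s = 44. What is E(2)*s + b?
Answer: -53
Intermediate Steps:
E(H) = -2/H² (E(H) = (0*(-1) - 2/H)/H = (0 - 2/H)/H = (-2/H)/H = -2/H²)
E(2)*s + b = -2/2²*44 - 31 = -2*¼*44 - 31 = -½*44 - 31 = -22 - 31 = -53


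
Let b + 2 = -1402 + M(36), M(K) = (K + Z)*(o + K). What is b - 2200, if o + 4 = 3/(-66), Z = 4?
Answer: -25584/11 ≈ -2325.8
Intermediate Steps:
o = -89/22 (o = -4 + 3/(-66) = -4 + 3*(-1/66) = -4 - 1/22 = -89/22 ≈ -4.0455)
M(K) = (4 + K)*(-89/22 + K) (M(K) = (K + 4)*(-89/22 + K) = (4 + K)*(-89/22 + K))
b = -1384/11 (b = -2 + (-1402 + (-178/11 + 36**2 - 1/22*36)) = -2 + (-1402 + (-178/11 + 1296 - 18/11)) = -2 + (-1402 + 14060/11) = -2 - 1362/11 = -1384/11 ≈ -125.82)
b - 2200 = -1384/11 - 2200 = -25584/11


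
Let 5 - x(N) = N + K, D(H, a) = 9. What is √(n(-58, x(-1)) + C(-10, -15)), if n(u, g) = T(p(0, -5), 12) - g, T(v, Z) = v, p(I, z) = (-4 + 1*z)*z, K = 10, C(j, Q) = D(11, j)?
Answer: √58 ≈ 7.6158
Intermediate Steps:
C(j, Q) = 9
p(I, z) = z*(-4 + z) (p(I, z) = (-4 + z)*z = z*(-4 + z))
x(N) = -5 - N (x(N) = 5 - (N + 10) = 5 - (10 + N) = 5 + (-10 - N) = -5 - N)
n(u, g) = 45 - g (n(u, g) = -5*(-4 - 5) - g = -5*(-9) - g = 45 - g)
√(n(-58, x(-1)) + C(-10, -15)) = √((45 - (-5 - 1*(-1))) + 9) = √((45 - (-5 + 1)) + 9) = √((45 - 1*(-4)) + 9) = √((45 + 4) + 9) = √(49 + 9) = √58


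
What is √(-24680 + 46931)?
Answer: √22251 ≈ 149.17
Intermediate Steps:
√(-24680 + 46931) = √22251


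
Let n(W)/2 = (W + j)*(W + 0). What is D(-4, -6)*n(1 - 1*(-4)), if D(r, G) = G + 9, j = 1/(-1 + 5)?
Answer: 315/2 ≈ 157.50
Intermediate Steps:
j = 1/4 ≈ 0.25000
D(r, G) = 9 + G
n(W) = 2*W*(1/4 + W) (n(W) = 2*((W + 1/4)*(W + 0)) = 2*((1/4 + W)*W) = 2*(W*(1/4 + W)) = 2*W*(1/4 + W))
D(-4, -6)*n(1 - 1*(-4)) = (9 - 6)*((1 - 1*(-4))*(1 + 4*(1 - 1*(-4)))/2) = 3*((1 + 4)*(1 + 4*(1 + 4))/2) = 3*((1/2)*5*(1 + 4*5)) = 3*((1/2)*5*(1 + 20)) = 3*((1/2)*5*21) = 3*(105/2) = 315/2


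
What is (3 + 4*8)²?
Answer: 1225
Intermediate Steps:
(3 + 4*8)² = (3 + 32)² = 35² = 1225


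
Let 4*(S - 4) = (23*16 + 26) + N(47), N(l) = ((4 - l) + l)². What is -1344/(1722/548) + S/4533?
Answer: -52990881/123902 ≈ -427.68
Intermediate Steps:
N(l) = 16 (N(l) = 4² = 16)
S = 213/2 (S = 4 + ((23*16 + 26) + 16)/4 = 4 + ((368 + 26) + 16)/4 = 4 + (394 + 16)/4 = 4 + (¼)*410 = 4 + 205/2 = 213/2 ≈ 106.50)
-1344/(1722/548) + S/4533 = -1344/(1722/548) + (213/2)/4533 = -1344/(1722*(1/548)) + (213/2)*(1/4533) = -1344/861/274 + 71/3022 = -1344*274/861 + 71/3022 = -17536/41 + 71/3022 = -52990881/123902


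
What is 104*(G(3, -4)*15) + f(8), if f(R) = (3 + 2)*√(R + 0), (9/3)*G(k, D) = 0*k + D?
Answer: -2080 + 10*√2 ≈ -2065.9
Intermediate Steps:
G(k, D) = D/3 (G(k, D) = (0*k + D)/3 = (0 + D)/3 = D/3)
f(R) = 5*√R
104*(G(3, -4)*15) + f(8) = 104*(((⅓)*(-4))*15) + 5*√8 = 104*(-4/3*15) + 5*(2*√2) = 104*(-20) + 10*√2 = -2080 + 10*√2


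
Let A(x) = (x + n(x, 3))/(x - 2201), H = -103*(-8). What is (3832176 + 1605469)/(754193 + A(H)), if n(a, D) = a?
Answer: 7487637165/1038522113 ≈ 7.2099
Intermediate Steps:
H = 824
A(x) = 2*x/(-2201 + x) (A(x) = (x + x)/(x - 2201) = (2*x)/(-2201 + x) = 2*x/(-2201 + x))
(3832176 + 1605469)/(754193 + A(H)) = (3832176 + 1605469)/(754193 + 2*824/(-2201 + 824)) = 5437645/(754193 + 2*824/(-1377)) = 5437645/(754193 + 2*824*(-1/1377)) = 5437645/(754193 - 1648/1377) = 5437645/(1038522113/1377) = 5437645*(1377/1038522113) = 7487637165/1038522113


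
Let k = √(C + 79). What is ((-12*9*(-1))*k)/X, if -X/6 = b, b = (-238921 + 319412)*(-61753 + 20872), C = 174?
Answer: 6*√253/1096850857 ≈ 8.7009e-8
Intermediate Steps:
b = -3290552571 (b = 80491*(-40881) = -3290552571)
k = √253 (k = √(174 + 79) = √253 ≈ 15.906)
X = 19743315426 (X = -6*(-3290552571) = 19743315426)
((-12*9*(-1))*k)/X = ((-12*9*(-1))*√253)/19743315426 = ((-108*(-1))*√253)*(1/19743315426) = (108*√253)*(1/19743315426) = 6*√253/1096850857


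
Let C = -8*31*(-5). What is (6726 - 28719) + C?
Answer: -20753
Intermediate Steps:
C = 1240 (C = -248*(-5) = 1240)
(6726 - 28719) + C = (6726 - 28719) + 1240 = -21993 + 1240 = -20753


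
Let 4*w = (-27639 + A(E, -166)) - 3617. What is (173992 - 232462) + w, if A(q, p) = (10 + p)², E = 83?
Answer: -60200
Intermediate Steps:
w = -1730 (w = ((-27639 + (10 - 166)²) - 3617)/4 = ((-27639 + (-156)²) - 3617)/4 = ((-27639 + 24336) - 3617)/4 = (-3303 - 3617)/4 = (¼)*(-6920) = -1730)
(173992 - 232462) + w = (173992 - 232462) - 1730 = -58470 - 1730 = -60200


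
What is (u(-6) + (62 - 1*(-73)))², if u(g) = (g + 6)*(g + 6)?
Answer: 18225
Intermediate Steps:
u(g) = (6 + g)² (u(g) = (6 + g)*(6 + g) = (6 + g)²)
(u(-6) + (62 - 1*(-73)))² = ((6 - 6)² + (62 - 1*(-73)))² = (0² + (62 + 73))² = (0 + 135)² = 135² = 18225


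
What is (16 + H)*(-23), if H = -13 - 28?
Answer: 575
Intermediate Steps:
H = -41
(16 + H)*(-23) = (16 - 41)*(-23) = -25*(-23) = 575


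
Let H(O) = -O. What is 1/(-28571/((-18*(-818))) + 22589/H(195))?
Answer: -957060/112723927 ≈ -0.0084903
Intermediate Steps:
1/(-28571/((-18*(-818))) + 22589/H(195)) = 1/(-28571/((-18*(-818))) + 22589/((-1*195))) = 1/(-28571/14724 + 22589/(-195)) = 1/(-28571*1/14724 + 22589*(-1/195)) = 1/(-28571/14724 - 22589/195) = 1/(-112723927/957060) = -957060/112723927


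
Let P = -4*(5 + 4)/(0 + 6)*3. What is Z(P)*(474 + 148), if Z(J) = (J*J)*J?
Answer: -3627504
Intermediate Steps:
P = -18 (P = -36/6*3 = -4*3/2*3 = -6*3 = -18)
Z(J) = J**3 (Z(J) = J**2*J = J**3)
Z(P)*(474 + 148) = (-18)**3*(474 + 148) = -5832*622 = -3627504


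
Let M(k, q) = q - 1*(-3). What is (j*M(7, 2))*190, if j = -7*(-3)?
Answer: 19950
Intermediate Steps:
M(k, q) = 3 + q (M(k, q) = q + 3 = 3 + q)
j = 21
(j*M(7, 2))*190 = (21*(3 + 2))*190 = (21*5)*190 = 105*190 = 19950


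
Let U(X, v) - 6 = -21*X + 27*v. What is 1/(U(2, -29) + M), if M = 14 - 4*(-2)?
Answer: -1/797 ≈ -0.0012547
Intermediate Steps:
M = 22 (M = 14 + 8 = 22)
U(X, v) = 6 - 21*X + 27*v (U(X, v) = 6 + (-21*X + 27*v) = 6 - 21*X + 27*v)
1/(U(2, -29) + M) = 1/((6 - 21*2 + 27*(-29)) + 22) = 1/((6 - 42 - 783) + 22) = 1/(-819 + 22) = 1/(-797) = -1/797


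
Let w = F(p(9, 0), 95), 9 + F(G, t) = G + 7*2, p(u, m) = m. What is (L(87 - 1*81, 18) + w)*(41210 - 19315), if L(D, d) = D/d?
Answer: 350320/3 ≈ 1.1677e+5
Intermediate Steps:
F(G, t) = 5 + G (F(G, t) = -9 + (G + 7*2) = -9 + (G + 14) = -9 + (14 + G) = 5 + G)
w = 5 (w = 5 + 0 = 5)
(L(87 - 1*81, 18) + w)*(41210 - 19315) = ((87 - 1*81)/18 + 5)*(41210 - 19315) = ((87 - 81)*(1/18) + 5)*21895 = (6*(1/18) + 5)*21895 = (⅓ + 5)*21895 = (16/3)*21895 = 350320/3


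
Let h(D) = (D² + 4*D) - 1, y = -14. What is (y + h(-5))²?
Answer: 100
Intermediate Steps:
h(D) = -1 + D² + 4*D
(y + h(-5))² = (-14 + (-1 + (-5)² + 4*(-5)))² = (-14 + (-1 + 25 - 20))² = (-14 + 4)² = (-10)² = 100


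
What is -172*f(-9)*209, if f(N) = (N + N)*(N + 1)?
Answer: -5176512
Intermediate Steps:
f(N) = 2*N*(1 + N) (f(N) = (2*N)*(1 + N) = 2*N*(1 + N))
-172*f(-9)*209 = -344*(-9)*(1 - 9)*209 = -344*(-9)*(-8)*209 = -172*144*209 = -24768*209 = -5176512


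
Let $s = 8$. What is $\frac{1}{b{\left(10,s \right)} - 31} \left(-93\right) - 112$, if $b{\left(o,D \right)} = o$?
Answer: $- \frac{753}{7} \approx -107.57$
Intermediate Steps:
$\frac{1}{b{\left(10,s \right)} - 31} \left(-93\right) - 112 = \frac{1}{10 - 31} \left(-93\right) - 112 = \frac{1}{-21} \left(-93\right) - 112 = \left(- \frac{1}{21}\right) \left(-93\right) - 112 = \frac{31}{7} - 112 = - \frac{753}{7}$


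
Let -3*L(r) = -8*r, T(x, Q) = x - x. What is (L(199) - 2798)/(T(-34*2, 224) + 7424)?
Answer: -3401/11136 ≈ -0.30541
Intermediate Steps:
T(x, Q) = 0
L(r) = 8*r/3 (L(r) = -(-8)*r/3 = 8*r/3)
(L(199) - 2798)/(T(-34*2, 224) + 7424) = ((8/3)*199 - 2798)/(0 + 7424) = (1592/3 - 2798)/7424 = -6802/3*1/7424 = -3401/11136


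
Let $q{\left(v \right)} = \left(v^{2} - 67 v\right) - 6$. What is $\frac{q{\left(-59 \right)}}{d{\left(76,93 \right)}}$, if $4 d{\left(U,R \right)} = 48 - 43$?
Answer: $\frac{29712}{5} \approx 5942.4$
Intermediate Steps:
$d{\left(U,R \right)} = \frac{5}{4}$ ($d{\left(U,R \right)} = \frac{48 - 43}{4} = \frac{1}{4} \cdot 5 = \frac{5}{4}$)
$q{\left(v \right)} = -6 + v^{2} - 67 v$
$\frac{q{\left(-59 \right)}}{d{\left(76,93 \right)}} = \frac{-6 + \left(-59\right)^{2} - -3953}{\frac{5}{4}} = \left(-6 + 3481 + 3953\right) \frac{4}{5} = 7428 \cdot \frac{4}{5} = \frac{29712}{5}$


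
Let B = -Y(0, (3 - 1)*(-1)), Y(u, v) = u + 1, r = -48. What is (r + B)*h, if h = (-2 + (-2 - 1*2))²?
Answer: -1764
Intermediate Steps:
Y(u, v) = 1 + u
h = 36 (h = (-2 + (-2 - 2))² = (-2 - 4)² = (-6)² = 36)
B = -1 (B = -(1 + 0) = -1*1 = -1)
(r + B)*h = (-48 - 1)*36 = -49*36 = -1764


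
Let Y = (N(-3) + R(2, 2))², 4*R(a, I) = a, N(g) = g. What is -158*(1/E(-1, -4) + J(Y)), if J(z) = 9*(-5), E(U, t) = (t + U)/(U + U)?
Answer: 35234/5 ≈ 7046.8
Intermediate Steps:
E(U, t) = (U + t)/(2*U) (E(U, t) = (U + t)/((2*U)) = (U + t)*(1/(2*U)) = (U + t)/(2*U))
R(a, I) = a/4
Y = 25/4 (Y = (-3 + (¼)*2)² = (-3 + ½)² = (-5/2)² = 25/4 ≈ 6.2500)
J(z) = -45
-158*(1/E(-1, -4) + J(Y)) = -158*(1/((½)*(-1 - 4)/(-1)) - 45) = -158*(1/((½)*(-1)*(-5)) - 45) = -158*(1/(5/2) - 45) = -158*(⅖ - 45) = -158*(-223/5) = 35234/5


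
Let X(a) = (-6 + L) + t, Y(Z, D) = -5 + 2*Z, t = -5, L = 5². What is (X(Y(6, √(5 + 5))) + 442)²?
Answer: 207936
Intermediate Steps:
L = 25
X(a) = 14 (X(a) = (-6 + 25) - 5 = 19 - 5 = 14)
(X(Y(6, √(5 + 5))) + 442)² = (14 + 442)² = 456² = 207936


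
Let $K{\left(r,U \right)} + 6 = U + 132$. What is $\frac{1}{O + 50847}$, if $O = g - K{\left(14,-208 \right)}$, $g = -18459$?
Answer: $\frac{1}{32470} \approx 3.0798 \cdot 10^{-5}$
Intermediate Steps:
$K{\left(r,U \right)} = 126 + U$ ($K{\left(r,U \right)} = -6 + \left(U + 132\right) = -6 + \left(132 + U\right) = 126 + U$)
$O = -18377$ ($O = -18459 - \left(126 - 208\right) = -18459 - -82 = -18459 + 82 = -18377$)
$\frac{1}{O + 50847} = \frac{1}{-18377 + 50847} = \frac{1}{32470}$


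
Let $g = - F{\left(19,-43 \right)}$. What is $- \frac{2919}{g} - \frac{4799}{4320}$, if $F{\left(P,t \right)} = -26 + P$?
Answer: $- \frac{1806239}{4320} \approx -418.11$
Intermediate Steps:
$g = 7$ ($g = - (-26 + 19) = \left(-1\right) \left(-7\right) = 7$)
$- \frac{2919}{g} - \frac{4799}{4320} = - \frac{2919}{7} - \frac{4799}{4320} = \left(-2919\right) \frac{1}{7} - \frac{4799}{4320} = -417 - \frac{4799}{4320} = - \frac{1806239}{4320}$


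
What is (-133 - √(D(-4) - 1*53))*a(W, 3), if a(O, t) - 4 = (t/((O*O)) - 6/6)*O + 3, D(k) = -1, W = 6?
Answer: -399/2 - 9*I*√6/2 ≈ -199.5 - 11.023*I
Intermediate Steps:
a(O, t) = 7 + O*(-1 + t/O²) (a(O, t) = 4 + ((t/((O*O)) - 6/6)*O + 3) = 4 + ((t/(O²) - 6*⅙)*O + 3) = 4 + ((t/O² - 1)*O + 3) = 4 + ((-1 + t/O²)*O + 3) = 4 + (O*(-1 + t/O²) + 3) = 4 + (3 + O*(-1 + t/O²)) = 7 + O*(-1 + t/O²))
(-133 - √(D(-4) - 1*53))*a(W, 3) = (-133 - √(-1 - 1*53))*(7 - 1*6 + 3/6) = (-133 - √(-1 - 53))*(7 - 6 + 3*(⅙)) = (-133 - √(-54))*(7 - 6 + ½) = (-133 - 3*I*√6)*(3/2) = -399/2 - 9*I*√6/2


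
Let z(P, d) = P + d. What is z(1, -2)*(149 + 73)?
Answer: -222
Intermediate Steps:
z(1, -2)*(149 + 73) = (1 - 2)*(149 + 73) = -1*222 = -222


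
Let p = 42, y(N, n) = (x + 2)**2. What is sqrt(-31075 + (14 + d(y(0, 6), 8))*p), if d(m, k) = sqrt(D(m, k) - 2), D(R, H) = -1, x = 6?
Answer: sqrt(-30487 + 42*I*sqrt(3)) ≈ 0.208 + 174.61*I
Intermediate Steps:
y(N, n) = 64 (y(N, n) = (6 + 2)**2 = 8**2 = 64)
d(m, k) = I*sqrt(3) (d(m, k) = sqrt(-1 - 2) = sqrt(-3) = I*sqrt(3))
sqrt(-31075 + (14 + d(y(0, 6), 8))*p) = sqrt(-31075 + (14 + I*sqrt(3))*42) = sqrt(-31075 + (588 + 42*I*sqrt(3))) = sqrt(-30487 + 42*I*sqrt(3))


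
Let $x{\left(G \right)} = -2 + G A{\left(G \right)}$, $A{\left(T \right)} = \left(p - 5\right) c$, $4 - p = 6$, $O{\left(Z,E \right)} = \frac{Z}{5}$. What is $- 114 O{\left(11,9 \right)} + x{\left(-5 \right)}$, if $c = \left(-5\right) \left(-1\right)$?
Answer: $- \frac{389}{5} \approx -77.8$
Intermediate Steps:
$O{\left(Z,E \right)} = \frac{Z}{5}$ ($O{\left(Z,E \right)} = Z \frac{1}{5} = \frac{Z}{5}$)
$p = -2$ ($p = 4 - 6 = -2$)
$c = 5$
$A{\left(T \right)} = -35$ ($A{\left(T \right)} = \left(-2 - 5\right) 5 = \left(-7\right) 5 = -35$)
$x{\left(G \right)} = -2 - 35 G$ ($x{\left(G \right)} = -2 + G \left(-35\right) = -2 - 35 G$)
$- 114 O{\left(11,9 \right)} + x{\left(-5 \right)} = - 114 \cdot \frac{1}{5} \cdot 11 - -173 = \left(-114\right) \frac{11}{5} + \left(-2 + 175\right) = - \frac{1254}{5} + 173 = - \frac{389}{5}$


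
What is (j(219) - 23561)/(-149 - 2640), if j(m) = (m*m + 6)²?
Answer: -2300809528/2789 ≈ -8.2496e+5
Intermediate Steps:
j(m) = (6 + m²)² (j(m) = (m² + 6)² = (6 + m²)²)
(j(219) - 23561)/(-149 - 2640) = ((6 + 219²)² - 23561)/(-149 - 2640) = ((6 + 47961)² - 23561)/(-2789) = (47967² - 23561)*(-1/2789) = (2300833089 - 23561)*(-1/2789) = 2300809528*(-1/2789) = -2300809528/2789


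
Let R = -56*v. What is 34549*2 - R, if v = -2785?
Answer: -86862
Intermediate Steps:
R = 155960 (R = -56*(-2785) = 155960)
34549*2 - R = 34549*2 - 1*155960 = 69098 - 155960 = -86862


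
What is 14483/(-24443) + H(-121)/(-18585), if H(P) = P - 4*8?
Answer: -29491864/50474795 ≈ -0.58429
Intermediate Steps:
H(P) = -32 + P (H(P) = P - 32 = -32 + P)
14483/(-24443) + H(-121)/(-18585) = 14483/(-24443) + (-32 - 121)/(-18585) = 14483*(-1/24443) - 153*(-1/18585) = -14483/24443 + 17/2065 = -29491864/50474795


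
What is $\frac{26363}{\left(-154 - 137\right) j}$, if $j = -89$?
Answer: $\frac{26363}{25899} \approx 1.0179$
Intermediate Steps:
$\frac{26363}{\left(-154 - 137\right) j} = \frac{26363}{\left(-154 - 137\right) \left(-89\right)} = \frac{26363}{\left(-291\right) \left(-89\right)} = \frac{26363}{25899}$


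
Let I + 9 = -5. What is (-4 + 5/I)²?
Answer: 3721/196 ≈ 18.985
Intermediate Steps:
I = -14 (I = -9 - 5 = -14)
(-4 + 5/I)² = (-4 + 5/(-14))² = (-4 + 5*(-1/14))² = (-4 - 5/14)² = (-61/14)² = 3721/196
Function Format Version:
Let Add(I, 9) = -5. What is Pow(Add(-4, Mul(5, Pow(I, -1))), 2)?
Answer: Rational(3721, 196) ≈ 18.985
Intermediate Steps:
I = -14 (I = Add(-9, -5) = -14)
Pow(Add(-4, Mul(5, Pow(I, -1))), 2) = Pow(Add(-4, Mul(5, Pow(-14, -1))), 2) = Pow(Add(-4, Mul(5, Rational(-1, 14))), 2) = Pow(Add(-4, Rational(-5, 14)), 2) = Pow(Rational(-61, 14), 2) = Rational(3721, 196)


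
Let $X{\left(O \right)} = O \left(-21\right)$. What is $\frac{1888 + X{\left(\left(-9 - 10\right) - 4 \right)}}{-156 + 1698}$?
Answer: $\frac{2371}{1542} \approx 1.5376$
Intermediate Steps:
$X{\left(O \right)} = - 21 O$
$\frac{1888 + X{\left(\left(-9 - 10\right) - 4 \right)}}{-156 + 1698} = \frac{1888 - 21 \left(\left(-9 - 10\right) - 4\right)}{-156 + 1698} = \frac{1888 - 21 \left(-19 - 4\right)}{1542} = \left(1888 - -483\right) \frac{1}{1542} = \left(1888 + 483\right) \frac{1}{1542} = 2371 \cdot \frac{1}{1542} = \frac{2371}{1542}$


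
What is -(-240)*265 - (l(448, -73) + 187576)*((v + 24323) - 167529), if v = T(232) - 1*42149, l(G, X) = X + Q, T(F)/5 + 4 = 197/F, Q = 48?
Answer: 8065835874465/232 ≈ 3.4767e+10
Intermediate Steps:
T(F) = -20 + 985/F (T(F) = -20 + 5*(197/F) = -20 + 985/F)
l(G, X) = 48 + X (l(G, X) = X + 48 = 48 + X)
v = -9782223/232 (v = (-20 + 985/232) - 1*42149 = (-20 + 985*(1/232)) - 42149 = (-20 + 985/232) - 42149 = -3655/232 - 42149 = -9782223/232 ≈ -42165.)
-(-240)*265 - (l(448, -73) + 187576)*((v + 24323) - 167529) = -(-240)*265 - ((48 - 73) + 187576)*((-9782223/232 + 24323) - 167529) = -1*(-63600) - (-25 + 187576)*(-4139287/232 - 167529) = 63600 - 187551*(-43006015)/232 = 63600 - 1*(-8065821119265/232) = 63600 + 8065821119265/232 = 8065835874465/232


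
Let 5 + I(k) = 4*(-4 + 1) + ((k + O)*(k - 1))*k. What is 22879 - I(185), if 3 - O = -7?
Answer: -6614904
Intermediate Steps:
O = 10 (O = 3 - 1*(-7) = 3 + 7 = 10)
I(k) = -17 + k*(-1 + k)*(10 + k) (I(k) = -5 + (4*(-4 + 1) + ((k + 10)*(k - 1))*k) = -5 + (4*(-3) + ((10 + k)*(-1 + k))*k) = -5 + (-12 + ((-1 + k)*(10 + k))*k) = -5 + (-12 + k*(-1 + k)*(10 + k)) = -17 + k*(-1 + k)*(10 + k))
22879 - I(185) = 22879 - (-17 + 185³ - 10*185 + 9*185²) = 22879 - (-17 + 6331625 - 1850 + 9*34225) = 22879 - (-17 + 6331625 - 1850 + 308025) = 22879 - 1*6637783 = 22879 - 6637783 = -6614904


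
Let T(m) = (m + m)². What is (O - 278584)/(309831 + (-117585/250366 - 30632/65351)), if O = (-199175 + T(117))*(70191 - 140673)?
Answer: 166539882829068032284/5069336748980599 ≈ 32852.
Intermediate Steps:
T(m) = 4*m² (T(m) = (2*m)² = 4*m²)
O = 10178939958 (O = (-199175 + 4*117²)*(70191 - 140673) = (-199175 + 4*13689)*(-70482) = (-199175 + 54756)*(-70482) = -144419*(-70482) = 10178939958)
(O - 278584)/(309831 + (-117585/250366 - 30632/65351)) = (10178939958 - 278584)/(309831 + (-117585/250366 - 30632/65351)) = 10178661374/(309831 + (-117585*1/250366 - 30632*1/65351)) = 10178661374/(309831 + (-117585/250366 - 30632/65351)) = 10178661374/(309831 - 15353508647/16361668466) = 10178661374/(5069336748980599/16361668466) = 10178661374*(16361668466/5069336748980599) = 166539882829068032284/5069336748980599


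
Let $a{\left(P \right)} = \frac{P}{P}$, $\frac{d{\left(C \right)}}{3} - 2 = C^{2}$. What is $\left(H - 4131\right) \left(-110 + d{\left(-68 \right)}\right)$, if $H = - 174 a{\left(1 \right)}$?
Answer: $-59271240$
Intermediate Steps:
$d{\left(C \right)} = 6 + 3 C^{2}$
$a{\left(P \right)} = 1$
$H = -174$ ($H = \left(-174\right) 1 = -174$)
$\left(H - 4131\right) \left(-110 + d{\left(-68 \right)}\right) = \left(-174 - 4131\right) \left(-110 + \left(6 + 3 \left(-68\right)^{2}\right)\right) = - 4305 \left(-110 + \left(6 + 3 \cdot 4624\right)\right) = - 4305 \left(-110 + \left(6 + 13872\right)\right) = - 4305 \left(-110 + 13878\right) = \left(-4305\right) 13768 = -59271240$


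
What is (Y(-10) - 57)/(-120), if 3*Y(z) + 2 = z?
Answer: 61/120 ≈ 0.50833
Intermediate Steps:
Y(z) = -2/3 + z/3
(Y(-10) - 57)/(-120) = ((-2/3 + (1/3)*(-10)) - 57)/(-120) = -((-2/3 - 10/3) - 57)/120 = -(-4 - 57)/120 = -1/120*(-61) = 61/120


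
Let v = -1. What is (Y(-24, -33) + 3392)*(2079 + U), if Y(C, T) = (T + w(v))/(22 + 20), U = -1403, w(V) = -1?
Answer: 48141340/21 ≈ 2.2924e+6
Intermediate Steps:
Y(C, T) = -1/42 + T/42 (Y(C, T) = (T - 1)/(22 + 20) = (-1 + T)/42 = (-1 + T)*(1/42) = -1/42 + T/42)
(Y(-24, -33) + 3392)*(2079 + U) = ((-1/42 + (1/42)*(-33)) + 3392)*(2079 - 1403) = ((-1/42 - 11/14) + 3392)*676 = (-17/21 + 3392)*676 = (71215/21)*676 = 48141340/21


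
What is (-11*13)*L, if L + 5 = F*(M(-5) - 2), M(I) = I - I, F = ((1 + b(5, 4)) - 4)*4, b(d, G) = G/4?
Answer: -1573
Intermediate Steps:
b(d, G) = G/4 (b(d, G) = G*(¼) = G/4)
F = -8 (F = ((1 + (¼)*4) - 4)*4 = ((1 + 1) - 4)*4 = (2 - 4)*4 = -2*4 = -8)
M(I) = 0
L = 11 (L = -5 - 8*(0 - 2) = -5 - 8*(-2) = -5 + 16 = 11)
(-11*13)*L = -11*13*11 = -143*11 = -1573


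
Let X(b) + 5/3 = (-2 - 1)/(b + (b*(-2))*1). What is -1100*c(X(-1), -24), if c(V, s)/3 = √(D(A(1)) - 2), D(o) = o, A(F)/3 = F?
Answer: -3300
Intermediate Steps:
A(F) = 3*F
X(b) = -5/3 + 3/b (X(b) = -5/3 + (-2 - 1)/(b + (b*(-2))*1) = -5/3 - 3/(b - 2*b*1) = -5/3 - 3/(b - 2*b) = -5/3 - 3*(-1/b) = -5/3 - (-3)/b = -5/3 + 3/b)
c(V, s) = 3 (c(V, s) = 3*√(3*1 - 2) = 3*√(3 - 2) = 3*√1 = 3*1 = 3)
-1100*c(X(-1), -24) = -1100*3 = -3300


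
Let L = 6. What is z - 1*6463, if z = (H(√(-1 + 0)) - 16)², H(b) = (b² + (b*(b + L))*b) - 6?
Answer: -5623 + 58*I ≈ -5623.0 + 58.0*I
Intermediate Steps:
H(b) = -6 + b² + b²*(6 + b) (H(b) = (b² + (b*(b + 6))*b) - 6 = (b² + (b*(6 + b))*b) - 6 = (b² + b²*(6 + b)) - 6 = -6 + b² + b²*(6 + b))
z = (-29 - I)² (z = ((-6 + (√(-1 + 0))³ + 7*(√(-1 + 0))²) - 16)² = ((-6 + (√(-1))³ + 7*(√(-1))²) - 16)² = ((-6 + I³ + 7*I²) - 16)² = ((-6 - I + 7*(-1)) - 16)² = ((-6 - I - 7) - 16)² = ((-13 - I) - 16)² = (-29 - I)² ≈ 840.0 + 58.0*I)
z - 1*6463 = (29 + I)² - 1*6463 = (29 + I)² - 6463 = -6463 + (29 + I)²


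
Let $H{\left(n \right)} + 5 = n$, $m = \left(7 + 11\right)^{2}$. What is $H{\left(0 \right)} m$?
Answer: $-1620$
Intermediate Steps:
$m = 324$ ($m = 18^{2} = 324$)
$H{\left(n \right)} = -5 + n$
$H{\left(0 \right)} m = \left(-5 + 0\right) 324 = \left(-5\right) 324 = -1620$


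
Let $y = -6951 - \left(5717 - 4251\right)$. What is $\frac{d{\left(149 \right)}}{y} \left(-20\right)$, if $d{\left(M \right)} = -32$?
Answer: $- \frac{640}{8417} \approx -0.076037$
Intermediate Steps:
$y = -8417$ ($y = -6951 - 1466 = -8417$)
$\frac{d{\left(149 \right)}}{y} \left(-20\right) = - \frac{32}{-8417} \left(-20\right) = \left(-32\right) \left(- \frac{1}{8417}\right) \left(-20\right) = \frac{32}{8417} \left(-20\right) = - \frac{640}{8417}$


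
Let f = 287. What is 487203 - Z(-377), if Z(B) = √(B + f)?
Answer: 487203 - 3*I*√10 ≈ 4.872e+5 - 9.4868*I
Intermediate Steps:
Z(B) = √(287 + B) (Z(B) = √(B + 287) = √(287 + B))
487203 - Z(-377) = 487203 - √(287 - 377) = 487203 - √(-90) = 487203 - 3*I*√10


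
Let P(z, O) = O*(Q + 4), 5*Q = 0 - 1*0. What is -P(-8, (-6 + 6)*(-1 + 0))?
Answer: 0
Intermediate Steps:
Q = 0 (Q = (0 - 1*0)/5 = (0 + 0)/5 = (⅕)*0 = 0)
P(z, O) = 4*O (P(z, O) = O*(0 + 4) = O*4 = 4*O)
-P(-8, (-6 + 6)*(-1 + 0)) = -4*(-6 + 6)*(-1 + 0) = -4*0*(-1) = -4*0 = -1*0 = 0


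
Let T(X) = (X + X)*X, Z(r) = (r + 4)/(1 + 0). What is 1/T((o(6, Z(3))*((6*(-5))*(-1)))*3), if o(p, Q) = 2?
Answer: 1/64800 ≈ 1.5432e-5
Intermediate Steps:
Z(r) = 4 + r (Z(r) = (4 + r)/1 = (4 + r)*1 = 4 + r)
T(X) = 2*X**2 (T(X) = (2*X)*X = 2*X**2)
1/T((o(6, Z(3))*((6*(-5))*(-1)))*3) = 1/(2*((2*((6*(-5))*(-1)))*3)**2) = 1/(2*((2*(-30*(-1)))*3)**2) = 1/(2*((2*30)*3)**2) = 1/(2*(60*3)**2) = 1/(2*180**2) = 1/(2*32400) = 1/64800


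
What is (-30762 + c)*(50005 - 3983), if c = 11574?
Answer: -883070136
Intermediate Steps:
(-30762 + c)*(50005 - 3983) = (-30762 + 11574)*(50005 - 3983) = -19188*46022 = -883070136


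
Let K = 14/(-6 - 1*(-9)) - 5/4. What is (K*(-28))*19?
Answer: -5453/3 ≈ -1817.7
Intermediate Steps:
K = 41/12 (K = 14/(-6 + 9) - 5*¼ = 14/3 - 5/4 = 41/12 ≈ 3.4167)
(K*(-28))*19 = ((41/12)*(-28))*19 = -287/3*19 = -5453/3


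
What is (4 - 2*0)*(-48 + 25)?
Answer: -92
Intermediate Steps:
(4 - 2*0)*(-48 + 25) = (4 + 0)*(-23) = 4*(-23) = -92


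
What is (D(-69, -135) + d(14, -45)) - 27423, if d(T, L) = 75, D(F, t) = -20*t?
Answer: -24648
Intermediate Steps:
(D(-69, -135) + d(14, -45)) - 27423 = (-20*(-135) + 75) - 27423 = (2700 + 75) - 27423 = 2775 - 27423 = -24648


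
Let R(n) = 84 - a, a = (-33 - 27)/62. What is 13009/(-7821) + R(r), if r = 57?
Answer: 20197235/242451 ≈ 83.304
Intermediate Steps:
a = -30/31 (a = -60*1/62 = -30/31 ≈ -0.96774)
R(n) = 2634/31 (R(n) = 84 - 1*(-30/31) = 84 + 30/31 = 2634/31)
13009/(-7821) + R(r) = 13009/(-7821) + 2634/31 = 13009*(-1/7821) + 2634/31 = -13009/7821 + 2634/31 = 20197235/242451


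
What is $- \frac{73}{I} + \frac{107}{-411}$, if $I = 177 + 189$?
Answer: $- \frac{7685}{16714} \approx -0.45979$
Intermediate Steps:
$I = 366$
$- \frac{73}{I} + \frac{107}{-411} = - \frac{73}{366} + \frac{107}{-411} = \left(-73\right) \frac{1}{366} + 107 \left(- \frac{1}{411}\right) = - \frac{73}{366} - \frac{107}{411} = - \frac{7685}{16714}$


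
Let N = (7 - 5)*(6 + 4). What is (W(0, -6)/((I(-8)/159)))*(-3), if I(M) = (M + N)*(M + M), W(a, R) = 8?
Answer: 159/8 ≈ 19.875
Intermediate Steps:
N = 20 (N = 2*10 = 20)
I(M) = 2*M*(20 + M) (I(M) = (M + 20)*(M + M) = (20 + M)*(2*M) = 2*M*(20 + M))
(W(0, -6)/((I(-8)/159)))*(-3) = (8/(((2*(-8)*(20 - 8))/159)))*(-3) = (8/(((2*(-8)*12)*(1/159))))*(-3) = (8/((-192*1/159)))*(-3) = (8/(-64/53))*(-3) = (8*(-53/64))*(-3) = -53/8*(-3) = 159/8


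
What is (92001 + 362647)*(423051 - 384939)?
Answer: 17327544576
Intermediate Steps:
(92001 + 362647)*(423051 - 384939) = 454648*38112 = 17327544576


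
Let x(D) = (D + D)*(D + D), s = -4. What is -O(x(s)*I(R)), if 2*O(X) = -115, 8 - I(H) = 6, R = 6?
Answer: 115/2 ≈ 57.500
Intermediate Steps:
I(H) = 2 (I(H) = 8 - 1*6 = 8 - 6 = 2)
x(D) = 4*D**2 (x(D) = (2*D)*(2*D) = 4*D**2)
O(X) = -115/2 (O(X) = (1/2)*(-115) = -115/2)
-O(x(s)*I(R)) = -1*(-115/2) = 115/2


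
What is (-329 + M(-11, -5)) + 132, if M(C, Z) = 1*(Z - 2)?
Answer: -204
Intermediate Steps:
M(C, Z) = -2 + Z (M(C, Z) = 1*(-2 + Z) = -2 + Z)
(-329 + M(-11, -5)) + 132 = (-329 + (-2 - 5)) + 132 = (-329 - 7) + 132 = -336 + 132 = -204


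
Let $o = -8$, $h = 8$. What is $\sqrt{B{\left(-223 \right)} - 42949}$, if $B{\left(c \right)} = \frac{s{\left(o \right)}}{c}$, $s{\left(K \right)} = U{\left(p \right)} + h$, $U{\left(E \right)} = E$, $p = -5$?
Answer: $\frac{i \sqrt{2135811490}}{223} \approx 207.24 i$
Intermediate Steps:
$s{\left(K \right)} = 3$ ($s{\left(K \right)} = -5 + 8 = 3$)
$B{\left(c \right)} = \frac{3}{c}$
$\sqrt{B{\left(-223 \right)} - 42949} = \sqrt{\frac{3}{-223} - 42949} = \sqrt{3 \left(- \frac{1}{223}\right) - 42949} = \sqrt{- \frac{3}{223} - 42949} = \sqrt{- \frac{9577630}{223}} = \frac{i \sqrt{2135811490}}{223}$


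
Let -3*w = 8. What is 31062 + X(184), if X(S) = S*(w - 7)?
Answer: 87850/3 ≈ 29283.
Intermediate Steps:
w = -8/3 (w = -1/3*8 = -8/3 ≈ -2.6667)
X(S) = -29*S/3 (X(S) = S*(-8/3 - 7) = S*(-29/3) = -29*S/3)
31062 + X(184) = 31062 - 29/3*184 = 31062 - 5336/3 = 87850/3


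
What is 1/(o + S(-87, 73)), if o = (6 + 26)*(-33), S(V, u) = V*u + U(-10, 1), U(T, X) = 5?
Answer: -1/7402 ≈ -0.00013510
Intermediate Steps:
S(V, u) = 5 + V*u (S(V, u) = V*u + 5 = 5 + V*u)
o = -1056 (o = 32*(-33) = -1056)
1/(o + S(-87, 73)) = 1/(-1056 + (5 - 87*73)) = 1/(-1056 + (5 - 6351)) = 1/(-1056 - 6346) = 1/(-7402) = -1/7402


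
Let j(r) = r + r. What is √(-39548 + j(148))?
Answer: 2*I*√9813 ≈ 198.12*I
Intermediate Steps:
j(r) = 2*r
√(-39548 + j(148)) = √(-39548 + 2*148) = √(-39548 + 296) = √(-39252) = 2*I*√9813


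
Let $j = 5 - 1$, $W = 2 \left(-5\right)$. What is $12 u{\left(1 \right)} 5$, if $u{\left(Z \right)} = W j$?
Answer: $-2400$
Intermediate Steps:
$W = -10$
$j = 4$ ($j = 5 - 1 = 4$)
$u{\left(Z \right)} = -40$ ($u{\left(Z \right)} = \left(-10\right) 4 = -40$)
$12 u{\left(1 \right)} 5 = 12 \left(-40\right) 5 = \left(-480\right) 5 = -2400$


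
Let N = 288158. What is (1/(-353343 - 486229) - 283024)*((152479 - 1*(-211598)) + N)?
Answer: -154983445246354315/839572 ≈ -1.8460e+11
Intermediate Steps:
(1/(-353343 - 486229) - 283024)*((152479 - 1*(-211598)) + N) = (1/(-353343 - 486229) - 283024)*((152479 - 1*(-211598)) + 288158) = (1/(-839572) - 283024)*((152479 + 211598) + 288158) = (-1/839572 - 283024)*(364077 + 288158) = -237619025729/839572*652235 = -154983445246354315/839572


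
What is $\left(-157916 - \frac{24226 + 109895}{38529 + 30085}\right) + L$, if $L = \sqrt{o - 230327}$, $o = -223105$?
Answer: $- \frac{833490965}{5278} + 2 i \sqrt{113358} \approx -1.5792 \cdot 10^{5} + 673.37 i$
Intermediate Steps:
$L = 2 i \sqrt{113358}$ ($L = \sqrt{-223105 - 230327} = \sqrt{-453432} = 2 i \sqrt{113358} \approx 673.37 i$)
$\left(-157916 - \frac{24226 + 109895}{38529 + 30085}\right) + L = \left(-157916 - \frac{24226 + 109895}{38529 + 30085}\right) + 2 i \sqrt{113358} = \left(-157916 - \frac{134121}{68614}\right) + 2 i \sqrt{113358} = \left(-157916 - 134121 \cdot \frac{1}{68614}\right) + 2 i \sqrt{113358} = \left(-157916 - \frac{10317}{5278}\right) + 2 i \sqrt{113358} = - \frac{833490965}{5278} + 2 i \sqrt{113358}$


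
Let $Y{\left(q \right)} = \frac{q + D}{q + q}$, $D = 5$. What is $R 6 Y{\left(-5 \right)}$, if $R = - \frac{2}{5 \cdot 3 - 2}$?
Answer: $0$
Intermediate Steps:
$Y{\left(q \right)} = \frac{5 + q}{2 q}$ ($Y{\left(q \right)} = \frac{q + 5}{q + q} = \frac{5 + q}{2 q}$)
$R = - \frac{2}{13}$ ($R = - \frac{2}{15 - 2} = - \frac{2}{13} \approx -0.15385$)
$R 6 Y{\left(-5 \right)} = \left(- \frac{2}{13}\right) 6 \frac{5 - 5}{2 \left(-5\right)} = - \frac{12 \cdot \frac{1}{2} \left(- \frac{1}{5}\right) 0}{13} = \left(- \frac{12}{13}\right) 0 = 0$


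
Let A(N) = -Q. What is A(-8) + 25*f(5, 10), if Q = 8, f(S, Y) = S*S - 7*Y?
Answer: -1133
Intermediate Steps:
f(S, Y) = S**2 - 7*Y
A(N) = -8 (A(N) = -1*8 = -8)
A(-8) + 25*f(5, 10) = -8 + 25*(5**2 - 7*10) = -8 + 25*(25 - 70) = -8 + 25*(-45) = -8 - 1125 = -1133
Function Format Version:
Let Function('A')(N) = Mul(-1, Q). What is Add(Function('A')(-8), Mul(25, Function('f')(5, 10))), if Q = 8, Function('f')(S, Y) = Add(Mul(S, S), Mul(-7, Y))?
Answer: -1133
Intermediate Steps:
Function('f')(S, Y) = Add(Pow(S, 2), Mul(-7, Y))
Function('A')(N) = -8 (Function('A')(N) = Mul(-1, 8) = -8)
Add(Function('A')(-8), Mul(25, Function('f')(5, 10))) = Add(-8, Mul(25, Add(Pow(5, 2), Mul(-7, 10)))) = Add(-8, Mul(25, Add(25, -70))) = Add(-8, Mul(25, -45)) = Add(-8, -1125) = -1133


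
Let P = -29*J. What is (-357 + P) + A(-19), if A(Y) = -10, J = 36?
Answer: -1411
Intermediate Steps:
P = -1044 (P = -29*36 = -1044)
(-357 + P) + A(-19) = (-357 - 1044) - 10 = -1401 - 10 = -1411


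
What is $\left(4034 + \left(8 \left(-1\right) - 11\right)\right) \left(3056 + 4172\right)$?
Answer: $29020420$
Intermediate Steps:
$\left(4034 + \left(8 \left(-1\right) - 11\right)\right) \left(3056 + 4172\right) = \left(4034 - 19\right) 7228 = 4015 \cdot 7228 = 29020420$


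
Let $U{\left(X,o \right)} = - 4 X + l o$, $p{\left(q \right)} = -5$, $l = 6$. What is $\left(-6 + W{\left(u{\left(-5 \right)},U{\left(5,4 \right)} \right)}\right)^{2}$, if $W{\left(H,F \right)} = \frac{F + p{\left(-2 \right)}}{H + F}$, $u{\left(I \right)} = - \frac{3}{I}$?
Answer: $\frac{20449}{529} \approx 38.656$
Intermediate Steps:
$U{\left(X,o \right)} = - 4 X + 6 o$
$W{\left(H,F \right)} = \frac{-5 + F}{F + H}$ ($W{\left(H,F \right)} = \frac{F - 5}{H + F} = \frac{-5 + F}{F + H}$)
$\left(-6 + W{\left(u{\left(-5 \right)},U{\left(5,4 \right)} \right)}\right)^{2} = \left(-6 + \frac{-5 + \left(\left(-4\right) 5 + 6 \cdot 4\right)}{\left(\left(-4\right) 5 + 6 \cdot 4\right) - \frac{3}{-5}}\right)^{2} = \left(-6 + \frac{-5 + \left(-20 + 24\right)}{\left(-20 + 24\right) - - \frac{3}{5}}\right)^{2} = \left(-6 + \frac{-5 + 4}{4 + \frac{3}{5}}\right)^{2} = \left(-6 + \frac{1}{\frac{23}{5}} \left(-1\right)\right)^{2} = \left(-6 + \frac{5}{23} \left(-1\right)\right)^{2} = \left(-6 - \frac{5}{23}\right)^{2} = \left(- \frac{143}{23}\right)^{2} = \frac{20449}{529}$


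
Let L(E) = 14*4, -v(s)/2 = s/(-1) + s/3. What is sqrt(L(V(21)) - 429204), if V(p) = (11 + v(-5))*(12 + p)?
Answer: 2*I*sqrt(107287) ≈ 655.09*I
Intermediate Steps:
v(s) = 4*s/3 (v(s) = -2*(s/(-1) + s/3) = -2*(s*(-1) + s*(1/3)) = -2*(-s + s/3) = -(-4)*s/3 = 4*s/3)
V(p) = 52 + 13*p/3 (V(p) = (11 + (4/3)*(-5))*(12 + p) = (11 - 20/3)*(12 + p) = 13*(12 + p)/3 = 52 + 13*p/3)
L(E) = 56
sqrt(L(V(21)) - 429204) = sqrt(56 - 429204) = sqrt(-429148) = 2*I*sqrt(107287)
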